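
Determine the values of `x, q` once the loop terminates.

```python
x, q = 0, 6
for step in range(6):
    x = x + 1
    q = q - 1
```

Let's trace through this code step by step.

Initialize: x = 0
Initialize: q = 6
Entering loop: for step in range(6):
After iteration 1: step = 0, x = 1, q = 5
After iteration 2: step = 1, x = 2, q = 4
After iteration 3: step = 2, x = 3, q = 3
After iteration 4: step = 3, x = 4, q = 2
After iteration 5: step = 4, x = 5, q = 1
After iteration 6: step = 5, x = 6, q = 0
Loop ends.

Final answer: 6, 0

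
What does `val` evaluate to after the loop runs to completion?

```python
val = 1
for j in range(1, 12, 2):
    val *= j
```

Let's trace through this code step by step.

Initialize: val = 1
Entering loop: for j in range(1, 12, 2):
After iteration 1: j = 1, val = 1
After iteration 2: j = 3, val = 3
After iteration 3: j = 5, val = 15
After iteration 4: j = 7, val = 105
After iteration 5: j = 9, val = 945
After iteration 6: j = 11, val = 10395
Loop ends.

Final answer: 10395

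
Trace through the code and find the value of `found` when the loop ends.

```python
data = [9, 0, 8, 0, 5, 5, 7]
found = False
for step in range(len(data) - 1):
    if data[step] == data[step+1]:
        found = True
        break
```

Let's trace through this code step by step.

Initialize: data = [9, 0, 8, 0, 5, 5, 7]
Initialize: found = False
Entering loop: for step in range(len(data) - 1):
After iteration 1: step = 0, found = False
After iteration 2: step = 1, found = False
After iteration 3: step = 2, found = False
After iteration 4: step = 3, found = False
After iteration 5: step = 4, found = True
Loop ends.

Final answer: True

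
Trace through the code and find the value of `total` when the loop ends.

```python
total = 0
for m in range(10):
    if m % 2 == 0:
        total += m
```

Let's trace through this code step by step.

Initialize: total = 0
Entering loop: for m in range(10):
After iteration 1: m = 0, total = 0
After iteration 2: m = 1, total = 0
After iteration 3: m = 2, total = 2
After iteration 4: m = 3, total = 2
After iteration 5: m = 4, total = 6
After iteration 6: m = 5, total = 6
After iteration 7: m = 6, total = 12
After iteration 8: m = 7, total = 12
After iteration 9: m = 8, total = 20
After iteration 10: m = 9, total = 20
Loop ends.

Final answer: 20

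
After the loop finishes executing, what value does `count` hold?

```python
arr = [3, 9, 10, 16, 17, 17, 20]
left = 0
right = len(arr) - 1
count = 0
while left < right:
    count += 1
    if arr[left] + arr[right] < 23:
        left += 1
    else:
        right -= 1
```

Let's trace through this code step by step.

Initialize: arr = [3, 9, 10, 16, 17, 17, 20]
Initialize: left = 0
Initialize: right = 6
Initialize: count = 0
Entering loop: while left < right:
After iteration 1: left = 0, right = 5, count = 1
After iteration 2: left = 1, right = 5, count = 2
After iteration 3: left = 1, right = 4, count = 3
After iteration 4: left = 1, right = 3, count = 4
After iteration 5: left = 1, right = 2, count = 5
After iteration 6: left = 2, right = 2, count = 6
Loop ends.

Final answer: 6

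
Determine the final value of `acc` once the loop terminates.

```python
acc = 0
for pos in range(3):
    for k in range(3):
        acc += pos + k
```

Let's trace through this code step by step.

Initialize: acc = 0
Entering loop: for pos in range(3):
After iteration 1: pos = 0, acc = 3
After iteration 2: pos = 1, acc = 9
After iteration 3: pos = 2, acc = 18
Loop ends.

Final answer: 18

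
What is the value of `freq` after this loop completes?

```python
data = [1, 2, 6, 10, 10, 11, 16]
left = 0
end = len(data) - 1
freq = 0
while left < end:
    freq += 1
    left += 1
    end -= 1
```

Let's trace through this code step by step.

Initialize: data = [1, 2, 6, 10, 10, 11, 16]
Initialize: left = 0
Initialize: end = 6
Initialize: freq = 0
Entering loop: while left < end:
After iteration 1: left = 1, end = 5, freq = 1
After iteration 2: left = 2, end = 4, freq = 2
After iteration 3: left = 3, end = 3, freq = 3
Loop ends.

Final answer: 3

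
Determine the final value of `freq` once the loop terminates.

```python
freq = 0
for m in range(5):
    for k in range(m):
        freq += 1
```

Let's trace through this code step by step.

Initialize: freq = 0
Entering loop: for m in range(5):
After iteration 1: m = 0, freq = 0
After iteration 2: m = 1, freq = 1, k = 0
After iteration 3: m = 2, freq = 3, k = 1
After iteration 4: m = 3, freq = 6, k = 2
After iteration 5: m = 4, freq = 10, k = 3
Loop ends.

Final answer: 10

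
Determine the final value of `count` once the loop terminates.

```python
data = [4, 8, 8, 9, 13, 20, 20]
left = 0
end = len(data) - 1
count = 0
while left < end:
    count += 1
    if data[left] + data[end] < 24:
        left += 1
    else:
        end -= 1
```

Let's trace through this code step by step.

Initialize: data = [4, 8, 8, 9, 13, 20, 20]
Initialize: left = 0
Initialize: end = 6
Initialize: count = 0
Entering loop: while left < end:
After iteration 1: left = 0, end = 5, count = 1
After iteration 2: left = 0, end = 4, count = 2
After iteration 3: left = 1, end = 4, count = 3
After iteration 4: left = 2, end = 4, count = 4
After iteration 5: left = 3, end = 4, count = 5
After iteration 6: left = 4, end = 4, count = 6
Loop ends.

Final answer: 6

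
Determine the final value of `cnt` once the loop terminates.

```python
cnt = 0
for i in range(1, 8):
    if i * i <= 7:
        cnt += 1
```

Let's trace through this code step by step.

Initialize: cnt = 0
Entering loop: for i in range(1, 8):
After iteration 1: i = 1, cnt = 1
After iteration 2: i = 2, cnt = 2
After iteration 3: i = 3, cnt = 2
After iteration 4: i = 4, cnt = 2
After iteration 5: i = 5, cnt = 2
After iteration 6: i = 6, cnt = 2
After iteration 7: i = 7, cnt = 2
Loop ends.

Final answer: 2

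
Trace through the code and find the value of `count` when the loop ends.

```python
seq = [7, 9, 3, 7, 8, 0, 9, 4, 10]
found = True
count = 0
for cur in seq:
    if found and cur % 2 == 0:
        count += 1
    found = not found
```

Let's trace through this code step by step.

Initialize: seq = [7, 9, 3, 7, 8, 0, 9, 4, 10]
Initialize: found = True
Initialize: count = 0
Entering loop: for cur in seq:
After iteration 1: cur = 7, found = False, count = 0
After iteration 2: cur = 9, found = True, count = 0
After iteration 3: cur = 3, found = False, count = 0
After iteration 4: cur = 7, found = True, count = 0
After iteration 5: cur = 8, found = False, count = 1
After iteration 6: cur = 0, found = True, count = 1
After iteration 7: cur = 9, found = False, count = 1
After iteration 8: cur = 4, found = True, count = 1
After iteration 9: cur = 10, found = False, count = 2
Loop ends.

Final answer: 2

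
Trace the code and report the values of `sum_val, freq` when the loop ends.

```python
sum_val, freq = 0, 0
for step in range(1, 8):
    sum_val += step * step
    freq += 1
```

Let's trace through this code step by step.

Initialize: sum_val = 0
Initialize: freq = 0
Entering loop: for step in range(1, 8):
After iteration 1: step = 1, sum_val = 1, freq = 1
After iteration 2: step = 2, sum_val = 5, freq = 2
After iteration 3: step = 3, sum_val = 14, freq = 3
After iteration 4: step = 4, sum_val = 30, freq = 4
After iteration 5: step = 5, sum_val = 55, freq = 5
After iteration 6: step = 6, sum_val = 91, freq = 6
After iteration 7: step = 7, sum_val = 140, freq = 7
Loop ends.

Final answer: 140, 7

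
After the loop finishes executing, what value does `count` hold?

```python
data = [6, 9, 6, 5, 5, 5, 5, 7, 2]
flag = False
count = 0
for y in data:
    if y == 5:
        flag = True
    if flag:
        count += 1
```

Let's trace through this code step by step.

Initialize: data = [6, 9, 6, 5, 5, 5, 5, 7, 2]
Initialize: flag = False
Initialize: count = 0
Entering loop: for y in data:
After iteration 1: y = 6, flag = False, count = 0
After iteration 2: y = 9, flag = False, count = 0
After iteration 3: y = 6, flag = False, count = 0
After iteration 4: y = 5, flag = True, count = 1
After iteration 5: y = 5, flag = True, count = 2
After iteration 6: y = 5, flag = True, count = 3
After iteration 7: y = 5, flag = True, count = 4
After iteration 8: y = 7, flag = True, count = 5
After iteration 9: y = 2, flag = True, count = 6
Loop ends.

Final answer: 6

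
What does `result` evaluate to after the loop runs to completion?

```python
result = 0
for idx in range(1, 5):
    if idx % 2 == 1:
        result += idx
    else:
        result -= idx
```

Let's trace through this code step by step.

Initialize: result = 0
Entering loop: for idx in range(1, 5):
After iteration 1: idx = 1, result = 1
After iteration 2: idx = 2, result = -1
After iteration 3: idx = 3, result = 2
After iteration 4: idx = 4, result = -2
Loop ends.

Final answer: -2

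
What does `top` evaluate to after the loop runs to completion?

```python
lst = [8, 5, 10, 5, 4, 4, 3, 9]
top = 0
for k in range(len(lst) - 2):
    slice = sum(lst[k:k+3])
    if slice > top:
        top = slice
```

Let's trace through this code step by step.

Initialize: lst = [8, 5, 10, 5, 4, 4, 3, 9]
Initialize: top = 0
Entering loop: for k in range(len(lst) - 2):
After iteration 1: k = 0, top = 23, slice = 23
After iteration 2: k = 1, top = 23, slice = 20
After iteration 3: k = 2, top = 23, slice = 19
After iteration 4: k = 3, top = 23, slice = 13
After iteration 5: k = 4, top = 23, slice = 11
After iteration 6: k = 5, top = 23, slice = 16
Loop ends.

Final answer: 23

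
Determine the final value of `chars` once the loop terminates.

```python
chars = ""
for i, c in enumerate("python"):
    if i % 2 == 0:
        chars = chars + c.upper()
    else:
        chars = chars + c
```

Let's trace through this code step by step.

Initialize: chars = ''
Entering loop: for i, c in enumerate("python"):
After iteration 1: i = 0, c = 'p', chars = 'P'
After iteration 2: i = 1, c = 'y', chars = 'Py'
After iteration 3: i = 2, c = 't', chars = 'PyT'
After iteration 4: i = 3, c = 'h', chars = 'PyTh'
After iteration 5: i = 4, c = 'o', chars = 'PyThO'
After iteration 6: i = 5, c = 'n', chars = 'PyThOn'
Loop ends.

Final answer: 'PyThOn'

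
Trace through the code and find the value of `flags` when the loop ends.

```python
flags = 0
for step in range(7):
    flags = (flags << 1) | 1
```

Let's trace through this code step by step.

Initialize: flags = 0
Entering loop: for step in range(7):
After iteration 1: step = 0, flags = 1
After iteration 2: step = 1, flags = 3
After iteration 3: step = 2, flags = 7
After iteration 4: step = 3, flags = 15
After iteration 5: step = 4, flags = 31
After iteration 6: step = 5, flags = 63
After iteration 7: step = 6, flags = 127
Loop ends.

Final answer: 127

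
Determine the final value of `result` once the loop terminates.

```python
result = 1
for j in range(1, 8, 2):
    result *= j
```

Let's trace through this code step by step.

Initialize: result = 1
Entering loop: for j in range(1, 8, 2):
After iteration 1: j = 1, result = 1
After iteration 2: j = 3, result = 3
After iteration 3: j = 5, result = 15
After iteration 4: j = 7, result = 105
Loop ends.

Final answer: 105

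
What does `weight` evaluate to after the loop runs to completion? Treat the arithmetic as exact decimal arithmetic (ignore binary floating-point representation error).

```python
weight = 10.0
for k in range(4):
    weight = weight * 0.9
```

Let's trace through this code step by step.

Initialize: weight = 10.0
Entering loop: for k in range(4):
After iteration 1: k = 0, weight = 9.0
After iteration 2: k = 1, weight = 8.1
After iteration 3: k = 2, weight = 7.29
After iteration 4: k = 3, weight = 6.561
Loop ends.

Final answer: 6.561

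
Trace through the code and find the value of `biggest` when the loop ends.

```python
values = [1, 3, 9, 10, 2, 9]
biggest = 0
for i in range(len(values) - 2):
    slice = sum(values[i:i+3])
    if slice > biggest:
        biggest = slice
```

Let's trace through this code step by step.

Initialize: values = [1, 3, 9, 10, 2, 9]
Initialize: biggest = 0
Entering loop: for i in range(len(values) - 2):
After iteration 1: i = 0, biggest = 13, slice = 13
After iteration 2: i = 1, biggest = 22, slice = 22
After iteration 3: i = 2, biggest = 22, slice = 21
After iteration 4: i = 3, biggest = 22, slice = 21
Loop ends.

Final answer: 22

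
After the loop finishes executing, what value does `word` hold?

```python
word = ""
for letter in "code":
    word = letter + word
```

Let's trace through this code step by step.

Initialize: word = ''
Entering loop: for letter in "code":
After iteration 1: letter = 'c', word = 'c'
After iteration 2: letter = 'o', word = 'oc'
After iteration 3: letter = 'd', word = 'doc'
After iteration 4: letter = 'e', word = 'edoc'
Loop ends.

Final answer: 'edoc'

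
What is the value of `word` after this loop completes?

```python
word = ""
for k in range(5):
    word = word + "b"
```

Let's trace through this code step by step.

Initialize: word = ''
Entering loop: for k in range(5):
After iteration 1: k = 0, word = 'b'
After iteration 2: k = 1, word = 'bb'
After iteration 3: k = 2, word = 'bbb'
After iteration 4: k = 3, word = 'bbbb'
After iteration 5: k = 4, word = 'bbbbb'
Loop ends.

Final answer: 'bbbbb'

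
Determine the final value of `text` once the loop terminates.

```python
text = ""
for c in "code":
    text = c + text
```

Let's trace through this code step by step.

Initialize: text = ''
Entering loop: for c in "code":
After iteration 1: c = 'c', text = 'c'
After iteration 2: c = 'o', text = 'oc'
After iteration 3: c = 'd', text = 'doc'
After iteration 4: c = 'e', text = 'edoc'
Loop ends.

Final answer: 'edoc'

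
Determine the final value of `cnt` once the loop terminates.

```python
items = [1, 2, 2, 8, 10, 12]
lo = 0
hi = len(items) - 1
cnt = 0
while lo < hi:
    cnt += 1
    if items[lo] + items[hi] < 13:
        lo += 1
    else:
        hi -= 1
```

Let's trace through this code step by step.

Initialize: items = [1, 2, 2, 8, 10, 12]
Initialize: lo = 0
Initialize: hi = 5
Initialize: cnt = 0
Entering loop: while lo < hi:
After iteration 1: lo = 0, hi = 4, cnt = 1
After iteration 2: lo = 1, hi = 4, cnt = 2
After iteration 3: lo = 2, hi = 4, cnt = 3
After iteration 4: lo = 3, hi = 4, cnt = 4
After iteration 5: lo = 3, hi = 3, cnt = 5
Loop ends.

Final answer: 5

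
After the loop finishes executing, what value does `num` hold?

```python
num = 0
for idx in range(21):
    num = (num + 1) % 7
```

Let's trace through this code step by step.

Initialize: num = 0
Entering loop: for idx in range(21):
After iteration 1: idx = 0, num = 1
After iteration 2: idx = 1, num = 2
After iteration 3: idx = 2, num = 3
After iteration 4: idx = 3, num = 4
After iteration 5: idx = 4, num = 5
After iteration 6: idx = 5, num = 6
After iteration 7: idx = 6, num = 0
After iteration 8: idx = 7, num = 1
After iteration 9: idx = 8, num = 2
After iteration 10: idx = 9, num = 3
After iteration 11: idx = 10, num = 4
After iteration 12: idx = 11, num = 5
After iteration 13: idx = 12, num = 6
After iteration 14: idx = 13, num = 0
After iteration 15: idx = 14, num = 1
After iteration 16: idx = 15, num = 2
After iteration 17: idx = 16, num = 3
After iteration 18: idx = 17, num = 4
After iteration 19: idx = 18, num = 5
After iteration 20: idx = 19, num = 6
After iteration 21: idx = 20, num = 0
Loop ends.

Final answer: 0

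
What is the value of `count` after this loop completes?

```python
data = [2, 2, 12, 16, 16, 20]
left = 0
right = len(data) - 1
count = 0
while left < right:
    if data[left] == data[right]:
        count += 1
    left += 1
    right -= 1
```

Let's trace through this code step by step.

Initialize: data = [2, 2, 12, 16, 16, 20]
Initialize: left = 0
Initialize: right = 5
Initialize: count = 0
Entering loop: while left < right:
After iteration 1: left = 1, right = 4, count = 0
After iteration 2: left = 2, right = 3, count = 0
After iteration 3: left = 3, right = 2, count = 0
Loop ends.

Final answer: 0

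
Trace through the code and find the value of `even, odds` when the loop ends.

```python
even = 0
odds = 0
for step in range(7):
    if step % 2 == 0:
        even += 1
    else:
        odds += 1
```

Let's trace through this code step by step.

Initialize: even = 0
Initialize: odds = 0
Entering loop: for step in range(7):
After iteration 1: step = 0, even = 1, odds = 0
After iteration 2: step = 1, even = 1, odds = 1
After iteration 3: step = 2, even = 2, odds = 1
After iteration 4: step = 3, even = 2, odds = 2
After iteration 5: step = 4, even = 3, odds = 2
After iteration 6: step = 5, even = 3, odds = 3
After iteration 7: step = 6, even = 4, odds = 3
Loop ends.

Final answer: 4, 3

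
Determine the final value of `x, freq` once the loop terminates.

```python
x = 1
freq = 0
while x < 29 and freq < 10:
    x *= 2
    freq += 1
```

Let's trace through this code step by step.

Initialize: x = 1
Initialize: freq = 0
Entering loop: while x < 29 and freq < 10:
After iteration 1: x = 2, freq = 1
After iteration 2: x = 4, freq = 2
After iteration 3: x = 8, freq = 3
After iteration 4: x = 16, freq = 4
After iteration 5: x = 32, freq = 5
Loop ends.

Final answer: 32, 5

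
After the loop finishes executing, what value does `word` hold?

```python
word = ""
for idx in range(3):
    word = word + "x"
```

Let's trace through this code step by step.

Initialize: word = ''
Entering loop: for idx in range(3):
After iteration 1: idx = 0, word = 'x'
After iteration 2: idx = 1, word = 'xx'
After iteration 3: idx = 2, word = 'xxx'
Loop ends.

Final answer: 'xxx'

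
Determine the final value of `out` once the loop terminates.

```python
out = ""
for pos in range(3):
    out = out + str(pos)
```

Let's trace through this code step by step.

Initialize: out = ''
Entering loop: for pos in range(3):
After iteration 1: pos = 0, out = '0'
After iteration 2: pos = 1, out = '01'
After iteration 3: pos = 2, out = '012'
Loop ends.

Final answer: '012'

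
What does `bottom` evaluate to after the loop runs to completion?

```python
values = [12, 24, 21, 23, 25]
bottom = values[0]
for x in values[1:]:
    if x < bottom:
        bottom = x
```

Let's trace through this code step by step.

Initialize: values = [12, 24, 21, 23, 25]
Initialize: bottom = 12
Entering loop: for x in values[1:]:
After iteration 1: x = 24, bottom = 12
After iteration 2: x = 21, bottom = 12
After iteration 3: x = 23, bottom = 12
After iteration 4: x = 25, bottom = 12
Loop ends.

Final answer: 12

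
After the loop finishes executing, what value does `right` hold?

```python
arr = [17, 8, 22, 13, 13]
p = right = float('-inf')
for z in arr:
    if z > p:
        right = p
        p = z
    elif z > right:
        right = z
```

Let's trace through this code step by step.

Initialize: arr = [17, 8, 22, 13, 13]
Initialize: p = -inf
Initialize: right = -inf
Entering loop: for z in arr:
After iteration 1: z = 17, p = 17, right = -inf
After iteration 2: z = 8, p = 17, right = 8
After iteration 3: z = 22, p = 22, right = 17
After iteration 4: z = 13, p = 22, right = 17
After iteration 5: z = 13, p = 22, right = 17
Loop ends.

Final answer: 17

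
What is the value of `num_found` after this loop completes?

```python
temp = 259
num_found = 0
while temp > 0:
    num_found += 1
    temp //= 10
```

Let's trace through this code step by step.

Initialize: temp = 259
Initialize: num_found = 0
Entering loop: while temp > 0:
After iteration 1: temp = 25, num_found = 1
After iteration 2: temp = 2, num_found = 2
After iteration 3: temp = 0, num_found = 3
Loop ends.

Final answer: 3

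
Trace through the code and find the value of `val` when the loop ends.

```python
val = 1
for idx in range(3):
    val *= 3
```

Let's trace through this code step by step.

Initialize: val = 1
Entering loop: for idx in range(3):
After iteration 1: idx = 0, val = 3
After iteration 2: idx = 1, val = 9
After iteration 3: idx = 2, val = 27
Loop ends.

Final answer: 27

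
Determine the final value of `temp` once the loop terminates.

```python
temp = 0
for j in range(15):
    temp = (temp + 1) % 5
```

Let's trace through this code step by step.

Initialize: temp = 0
Entering loop: for j in range(15):
After iteration 1: j = 0, temp = 1
After iteration 2: j = 1, temp = 2
After iteration 3: j = 2, temp = 3
After iteration 4: j = 3, temp = 4
After iteration 5: j = 4, temp = 0
After iteration 6: j = 5, temp = 1
After iteration 7: j = 6, temp = 2
After iteration 8: j = 7, temp = 3
After iteration 9: j = 8, temp = 4
After iteration 10: j = 9, temp = 0
After iteration 11: j = 10, temp = 1
After iteration 12: j = 11, temp = 2
After iteration 13: j = 12, temp = 3
After iteration 14: j = 13, temp = 4
After iteration 15: j = 14, temp = 0
Loop ends.

Final answer: 0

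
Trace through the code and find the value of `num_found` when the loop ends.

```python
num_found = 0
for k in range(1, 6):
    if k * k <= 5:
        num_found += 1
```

Let's trace through this code step by step.

Initialize: num_found = 0
Entering loop: for k in range(1, 6):
After iteration 1: k = 1, num_found = 1
After iteration 2: k = 2, num_found = 2
After iteration 3: k = 3, num_found = 2
After iteration 4: k = 4, num_found = 2
After iteration 5: k = 5, num_found = 2
Loop ends.

Final answer: 2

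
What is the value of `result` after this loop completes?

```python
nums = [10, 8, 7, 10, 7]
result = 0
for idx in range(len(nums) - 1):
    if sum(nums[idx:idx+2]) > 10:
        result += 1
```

Let's trace through this code step by step.

Initialize: nums = [10, 8, 7, 10, 7]
Initialize: result = 0
Entering loop: for idx in range(len(nums) - 1):
After iteration 1: idx = 0, result = 1
After iteration 2: idx = 1, result = 2
After iteration 3: idx = 2, result = 3
After iteration 4: idx = 3, result = 4
Loop ends.

Final answer: 4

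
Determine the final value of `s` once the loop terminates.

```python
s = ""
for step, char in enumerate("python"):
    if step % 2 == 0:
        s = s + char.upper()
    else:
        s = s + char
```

Let's trace through this code step by step.

Initialize: s = ''
Entering loop: for step, char in enumerate("python"):
After iteration 1: step = 0, char = 'p', s = 'P'
After iteration 2: step = 1, char = 'y', s = 'Py'
After iteration 3: step = 2, char = 't', s = 'PyT'
After iteration 4: step = 3, char = 'h', s = 'PyTh'
After iteration 5: step = 4, char = 'o', s = 'PyThO'
After iteration 6: step = 5, char = 'n', s = 'PyThOn'
Loop ends.

Final answer: 'PyThOn'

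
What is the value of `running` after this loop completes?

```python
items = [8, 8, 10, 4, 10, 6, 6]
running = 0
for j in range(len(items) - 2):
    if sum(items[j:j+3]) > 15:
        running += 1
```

Let's trace through this code step by step.

Initialize: items = [8, 8, 10, 4, 10, 6, 6]
Initialize: running = 0
Entering loop: for j in range(len(items) - 2):
After iteration 1: j = 0, running = 1
After iteration 2: j = 1, running = 2
After iteration 3: j = 2, running = 3
After iteration 4: j = 3, running = 4
After iteration 5: j = 4, running = 5
Loop ends.

Final answer: 5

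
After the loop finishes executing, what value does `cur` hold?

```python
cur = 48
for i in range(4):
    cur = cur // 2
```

Let's trace through this code step by step.

Initialize: cur = 48
Entering loop: for i in range(4):
After iteration 1: i = 0, cur = 24
After iteration 2: i = 1, cur = 12
After iteration 3: i = 2, cur = 6
After iteration 4: i = 3, cur = 3
Loop ends.

Final answer: 3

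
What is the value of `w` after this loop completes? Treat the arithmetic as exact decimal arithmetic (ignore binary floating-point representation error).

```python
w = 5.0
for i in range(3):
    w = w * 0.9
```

Let's trace through this code step by step.

Initialize: w = 5.0
Entering loop: for i in range(3):
After iteration 1: i = 0, w = 4.5
After iteration 2: i = 1, w = 4.05
After iteration 3: i = 2, w = 3.645
Loop ends.

Final answer: 3.645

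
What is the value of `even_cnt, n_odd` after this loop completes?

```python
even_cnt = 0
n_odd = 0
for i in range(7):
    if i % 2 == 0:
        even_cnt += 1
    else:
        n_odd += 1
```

Let's trace through this code step by step.

Initialize: even_cnt = 0
Initialize: n_odd = 0
Entering loop: for i in range(7):
After iteration 1: i = 0, even_cnt = 1, n_odd = 0
After iteration 2: i = 1, even_cnt = 1, n_odd = 1
After iteration 3: i = 2, even_cnt = 2, n_odd = 1
After iteration 4: i = 3, even_cnt = 2, n_odd = 2
After iteration 5: i = 4, even_cnt = 3, n_odd = 2
After iteration 6: i = 5, even_cnt = 3, n_odd = 3
After iteration 7: i = 6, even_cnt = 4, n_odd = 3
Loop ends.

Final answer: 4, 3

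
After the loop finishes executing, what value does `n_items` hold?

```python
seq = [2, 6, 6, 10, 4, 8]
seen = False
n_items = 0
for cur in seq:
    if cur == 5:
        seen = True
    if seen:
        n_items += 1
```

Let's trace through this code step by step.

Initialize: seq = [2, 6, 6, 10, 4, 8]
Initialize: seen = False
Initialize: n_items = 0
Entering loop: for cur in seq:
After iteration 1: cur = 2, n_items = 0
After iteration 2: cur = 6, n_items = 0
After iteration 3: cur = 6, n_items = 0
After iteration 4: cur = 10, n_items = 0
After iteration 5: cur = 4, n_items = 0
After iteration 6: cur = 8, n_items = 0
Loop ends.

Final answer: 0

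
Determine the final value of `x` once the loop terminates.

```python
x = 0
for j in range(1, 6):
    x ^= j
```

Let's trace through this code step by step.

Initialize: x = 0
Entering loop: for j in range(1, 6):
After iteration 1: j = 1, x = 1
After iteration 2: j = 2, x = 3
After iteration 3: j = 3, x = 0
After iteration 4: j = 4, x = 4
After iteration 5: j = 5, x = 1
Loop ends.

Final answer: 1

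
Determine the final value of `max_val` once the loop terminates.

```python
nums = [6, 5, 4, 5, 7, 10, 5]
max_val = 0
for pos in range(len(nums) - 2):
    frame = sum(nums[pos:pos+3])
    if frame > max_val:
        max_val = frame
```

Let's trace through this code step by step.

Initialize: nums = [6, 5, 4, 5, 7, 10, 5]
Initialize: max_val = 0
Entering loop: for pos in range(len(nums) - 2):
After iteration 1: pos = 0, max_val = 15, frame = 15
After iteration 2: pos = 1, max_val = 15, frame = 14
After iteration 3: pos = 2, max_val = 16, frame = 16
After iteration 4: pos = 3, max_val = 22, frame = 22
After iteration 5: pos = 4, max_val = 22, frame = 22
Loop ends.

Final answer: 22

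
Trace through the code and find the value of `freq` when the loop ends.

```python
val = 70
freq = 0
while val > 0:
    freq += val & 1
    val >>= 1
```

Let's trace through this code step by step.

Initialize: val = 70
Initialize: freq = 0
Entering loop: while val > 0:
After iteration 1: val = 35, freq = 0
After iteration 2: val = 17, freq = 1
After iteration 3: val = 8, freq = 2
After iteration 4: val = 4, freq = 2
After iteration 5: val = 2, freq = 2
After iteration 6: val = 1, freq = 2
After iteration 7: val = 0, freq = 3
Loop ends.

Final answer: 3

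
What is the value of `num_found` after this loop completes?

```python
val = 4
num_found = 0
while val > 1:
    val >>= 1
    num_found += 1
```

Let's trace through this code step by step.

Initialize: val = 4
Initialize: num_found = 0
Entering loop: while val > 1:
After iteration 1: val = 2, num_found = 1
After iteration 2: val = 1, num_found = 2
Loop ends.

Final answer: 2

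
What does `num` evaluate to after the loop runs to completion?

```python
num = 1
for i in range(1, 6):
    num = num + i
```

Let's trace through this code step by step.

Initialize: num = 1
Entering loop: for i in range(1, 6):
After iteration 1: i = 1, num = 2
After iteration 2: i = 2, num = 4
After iteration 3: i = 3, num = 7
After iteration 4: i = 4, num = 11
After iteration 5: i = 5, num = 16
Loop ends.

Final answer: 16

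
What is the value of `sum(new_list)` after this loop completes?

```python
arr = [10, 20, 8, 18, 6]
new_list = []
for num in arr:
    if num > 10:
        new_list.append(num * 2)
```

Let's trace through this code step by step.

Initialize: arr = [10, 20, 8, 18, 6]
Initialize: new_list = []
Entering loop: for num in arr:
After iteration 1: num = 10, new_list = []
After iteration 2: num = 20, new_list = [40]
After iteration 3: num = 8, new_list = [40]
After iteration 4: num = 18, new_list = [40, 36]
After iteration 5: num = 6, new_list = [40, 36]
Loop ends.
sum(new_list) = 76

Final answer: 76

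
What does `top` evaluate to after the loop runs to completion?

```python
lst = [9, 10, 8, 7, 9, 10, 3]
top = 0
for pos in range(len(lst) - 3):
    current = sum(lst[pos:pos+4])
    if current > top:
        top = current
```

Let's trace through this code step by step.

Initialize: lst = [9, 10, 8, 7, 9, 10, 3]
Initialize: top = 0
Entering loop: for pos in range(len(lst) - 3):
After iteration 1: pos = 0, top = 34, current = 34
After iteration 2: pos = 1, top = 34, current = 34
After iteration 3: pos = 2, top = 34, current = 34
After iteration 4: pos = 3, top = 34, current = 29
Loop ends.

Final answer: 34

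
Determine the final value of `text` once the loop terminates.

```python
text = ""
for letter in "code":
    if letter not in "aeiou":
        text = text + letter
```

Let's trace through this code step by step.

Initialize: text = ''
Entering loop: for letter in "code":
After iteration 1: letter = 'c', text = 'c'
After iteration 2: letter = 'o', text = 'c'
After iteration 3: letter = 'd', text = 'cd'
After iteration 4: letter = 'e', text = 'cd'
Loop ends.

Final answer: 'cd'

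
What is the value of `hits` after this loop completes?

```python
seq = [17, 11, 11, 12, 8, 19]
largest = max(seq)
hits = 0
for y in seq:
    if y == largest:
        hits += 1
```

Let's trace through this code step by step.

Initialize: seq = [17, 11, 11, 12, 8, 19]
Initialize: largest = 19
Initialize: hits = 0
Entering loop: for y in seq:
After iteration 1: y = 17, hits = 0
After iteration 2: y = 11, hits = 0
After iteration 3: y = 11, hits = 0
After iteration 4: y = 12, hits = 0
After iteration 5: y = 8, hits = 0
After iteration 6: y = 19, hits = 1
Loop ends.

Final answer: 1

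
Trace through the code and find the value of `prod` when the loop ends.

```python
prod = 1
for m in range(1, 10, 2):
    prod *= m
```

Let's trace through this code step by step.

Initialize: prod = 1
Entering loop: for m in range(1, 10, 2):
After iteration 1: m = 1, prod = 1
After iteration 2: m = 3, prod = 3
After iteration 3: m = 5, prod = 15
After iteration 4: m = 7, prod = 105
After iteration 5: m = 9, prod = 945
Loop ends.

Final answer: 945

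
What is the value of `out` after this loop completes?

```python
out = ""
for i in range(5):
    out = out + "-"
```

Let's trace through this code step by step.

Initialize: out = ''
Entering loop: for i in range(5):
After iteration 1: i = 0, out = '-'
After iteration 2: i = 1, out = '--'
After iteration 3: i = 2, out = '---'
After iteration 4: i = 3, out = '----'
After iteration 5: i = 4, out = '-----'
Loop ends.

Final answer: '-----'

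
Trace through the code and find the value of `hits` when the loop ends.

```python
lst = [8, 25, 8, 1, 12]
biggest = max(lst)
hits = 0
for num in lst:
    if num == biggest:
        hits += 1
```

Let's trace through this code step by step.

Initialize: lst = [8, 25, 8, 1, 12]
Initialize: biggest = 25
Initialize: hits = 0
Entering loop: for num in lst:
After iteration 1: num = 8, hits = 0
After iteration 2: num = 25, hits = 1
After iteration 3: num = 8, hits = 1
After iteration 4: num = 1, hits = 1
After iteration 5: num = 12, hits = 1
Loop ends.

Final answer: 1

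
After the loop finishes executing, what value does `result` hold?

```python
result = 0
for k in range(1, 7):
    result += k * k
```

Let's trace through this code step by step.

Initialize: result = 0
Entering loop: for k in range(1, 7):
After iteration 1: k = 1, result = 1
After iteration 2: k = 2, result = 5
After iteration 3: k = 3, result = 14
After iteration 4: k = 4, result = 30
After iteration 5: k = 5, result = 55
After iteration 6: k = 6, result = 91
Loop ends.

Final answer: 91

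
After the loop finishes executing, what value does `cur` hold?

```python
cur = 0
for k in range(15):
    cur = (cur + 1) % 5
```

Let's trace through this code step by step.

Initialize: cur = 0
Entering loop: for k in range(15):
After iteration 1: k = 0, cur = 1
After iteration 2: k = 1, cur = 2
After iteration 3: k = 2, cur = 3
After iteration 4: k = 3, cur = 4
After iteration 5: k = 4, cur = 0
After iteration 6: k = 5, cur = 1
After iteration 7: k = 6, cur = 2
After iteration 8: k = 7, cur = 3
After iteration 9: k = 8, cur = 4
After iteration 10: k = 9, cur = 0
After iteration 11: k = 10, cur = 1
After iteration 12: k = 11, cur = 2
After iteration 13: k = 12, cur = 3
After iteration 14: k = 13, cur = 4
After iteration 15: k = 14, cur = 0
Loop ends.

Final answer: 0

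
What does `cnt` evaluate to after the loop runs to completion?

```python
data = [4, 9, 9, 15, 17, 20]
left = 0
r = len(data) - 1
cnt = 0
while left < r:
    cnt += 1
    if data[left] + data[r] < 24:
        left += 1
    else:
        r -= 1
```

Let's trace through this code step by step.

Initialize: data = [4, 9, 9, 15, 17, 20]
Initialize: left = 0
Initialize: r = 5
Initialize: cnt = 0
Entering loop: while left < r:
After iteration 1: left = 0, r = 4, cnt = 1
After iteration 2: left = 1, r = 4, cnt = 2
After iteration 3: left = 1, r = 3, cnt = 3
After iteration 4: left = 1, r = 2, cnt = 4
After iteration 5: left = 2, r = 2, cnt = 5
Loop ends.

Final answer: 5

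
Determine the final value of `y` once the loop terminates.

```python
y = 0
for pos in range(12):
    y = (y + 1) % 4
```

Let's trace through this code step by step.

Initialize: y = 0
Entering loop: for pos in range(12):
After iteration 1: pos = 0, y = 1
After iteration 2: pos = 1, y = 2
After iteration 3: pos = 2, y = 3
After iteration 4: pos = 3, y = 0
After iteration 5: pos = 4, y = 1
After iteration 6: pos = 5, y = 2
After iteration 7: pos = 6, y = 3
After iteration 8: pos = 7, y = 0
After iteration 9: pos = 8, y = 1
After iteration 10: pos = 9, y = 2
After iteration 11: pos = 10, y = 3
After iteration 12: pos = 11, y = 0
Loop ends.

Final answer: 0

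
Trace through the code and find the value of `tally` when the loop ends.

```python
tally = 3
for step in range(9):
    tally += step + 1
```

Let's trace through this code step by step.

Initialize: tally = 3
Entering loop: for step in range(9):
After iteration 1: step = 0, tally = 4
After iteration 2: step = 1, tally = 6
After iteration 3: step = 2, tally = 9
After iteration 4: step = 3, tally = 13
After iteration 5: step = 4, tally = 18
After iteration 6: step = 5, tally = 24
After iteration 7: step = 6, tally = 31
After iteration 8: step = 7, tally = 39
After iteration 9: step = 8, tally = 48
Loop ends.

Final answer: 48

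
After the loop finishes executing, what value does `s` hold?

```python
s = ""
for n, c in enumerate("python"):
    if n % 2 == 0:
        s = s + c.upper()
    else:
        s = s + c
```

Let's trace through this code step by step.

Initialize: s = ''
Entering loop: for n, c in enumerate("python"):
After iteration 1: n = 0, c = 'p', s = 'P'
After iteration 2: n = 1, c = 'y', s = 'Py'
After iteration 3: n = 2, c = 't', s = 'PyT'
After iteration 4: n = 3, c = 'h', s = 'PyTh'
After iteration 5: n = 4, c = 'o', s = 'PyThO'
After iteration 6: n = 5, c = 'n', s = 'PyThOn'
Loop ends.

Final answer: 'PyThOn'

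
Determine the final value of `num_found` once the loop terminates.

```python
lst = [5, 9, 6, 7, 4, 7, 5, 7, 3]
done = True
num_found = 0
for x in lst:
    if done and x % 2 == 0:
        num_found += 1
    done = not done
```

Let's trace through this code step by step.

Initialize: lst = [5, 9, 6, 7, 4, 7, 5, 7, 3]
Initialize: done = True
Initialize: num_found = 0
Entering loop: for x in lst:
After iteration 1: x = 5, done = False, num_found = 0
After iteration 2: x = 9, done = True, num_found = 0
After iteration 3: x = 6, done = False, num_found = 1
After iteration 4: x = 7, done = True, num_found = 1
After iteration 5: x = 4, done = False, num_found = 2
After iteration 6: x = 7, done = True, num_found = 2
After iteration 7: x = 5, done = False, num_found = 2
After iteration 8: x = 7, done = True, num_found = 2
After iteration 9: x = 3, done = False, num_found = 2
Loop ends.

Final answer: 2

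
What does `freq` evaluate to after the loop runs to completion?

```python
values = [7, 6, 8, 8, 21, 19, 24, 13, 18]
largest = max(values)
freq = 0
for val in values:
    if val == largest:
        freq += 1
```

Let's trace through this code step by step.

Initialize: values = [7, 6, 8, 8, 21, 19, 24, 13, 18]
Initialize: largest = 24
Initialize: freq = 0
Entering loop: for val in values:
After iteration 1: val = 7, freq = 0
After iteration 2: val = 6, freq = 0
After iteration 3: val = 8, freq = 0
After iteration 4: val = 8, freq = 0
After iteration 5: val = 21, freq = 0
After iteration 6: val = 19, freq = 0
After iteration 7: val = 24, freq = 1
After iteration 8: val = 13, freq = 1
After iteration 9: val = 18, freq = 1
Loop ends.

Final answer: 1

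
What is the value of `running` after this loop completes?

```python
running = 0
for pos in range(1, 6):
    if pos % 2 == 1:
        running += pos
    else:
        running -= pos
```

Let's trace through this code step by step.

Initialize: running = 0
Entering loop: for pos in range(1, 6):
After iteration 1: pos = 1, running = 1
After iteration 2: pos = 2, running = -1
After iteration 3: pos = 3, running = 2
After iteration 4: pos = 4, running = -2
After iteration 5: pos = 5, running = 3
Loop ends.

Final answer: 3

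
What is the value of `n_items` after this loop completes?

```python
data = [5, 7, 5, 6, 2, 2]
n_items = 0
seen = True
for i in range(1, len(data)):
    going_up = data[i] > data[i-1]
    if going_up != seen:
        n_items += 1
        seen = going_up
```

Let's trace through this code step by step.

Initialize: data = [5, 7, 5, 6, 2, 2]
Initialize: n_items = 0
Initialize: seen = True
Entering loop: for i in range(1, len(data)):
After iteration 1: i = 1, n_items = 0, seen = True, going_up = True
After iteration 2: i = 2, n_items = 1, seen = False, going_up = False
After iteration 3: i = 3, n_items = 2, seen = True, going_up = True
After iteration 4: i = 4, n_items = 3, seen = False, going_up = False
After iteration 5: i = 5, n_items = 3, seen = False, going_up = False
Loop ends.

Final answer: 3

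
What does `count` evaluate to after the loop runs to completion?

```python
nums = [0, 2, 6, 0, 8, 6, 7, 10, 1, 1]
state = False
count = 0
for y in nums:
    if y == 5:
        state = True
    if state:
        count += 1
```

Let's trace through this code step by step.

Initialize: nums = [0, 2, 6, 0, 8, 6, 7, 10, 1, 1]
Initialize: state = False
Initialize: count = 0
Entering loop: for y in nums:
After iteration 1: y = 0, count = 0
After iteration 2: y = 2, count = 0
After iteration 3: y = 6, count = 0
After iteration 4: y = 0, count = 0
After iteration 5: y = 8, count = 0
After iteration 6: y = 6, count = 0
After iteration 7: y = 7, count = 0
After iteration 8: y = 10, count = 0
After iteration 9: y = 1, count = 0
After iteration 10: y = 1, count = 0
Loop ends.

Final answer: 0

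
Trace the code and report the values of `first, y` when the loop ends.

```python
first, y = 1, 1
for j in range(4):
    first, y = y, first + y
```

Let's trace through this code step by step.

Initialize: first = 1
Initialize: y = 1
Entering loop: for j in range(4):
After iteration 1: j = 0, first = 1, y = 2
After iteration 2: j = 1, first = 2, y = 3
After iteration 3: j = 2, first = 3, y = 5
After iteration 4: j = 3, first = 5, y = 8
Loop ends.

Final answer: 5, 8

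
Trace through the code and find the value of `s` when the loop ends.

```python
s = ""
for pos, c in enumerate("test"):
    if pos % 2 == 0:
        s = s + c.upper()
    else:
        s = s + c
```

Let's trace through this code step by step.

Initialize: s = ''
Entering loop: for pos, c in enumerate("test"):
After iteration 1: pos = 0, c = 't', s = 'T'
After iteration 2: pos = 1, c = 'e', s = 'Te'
After iteration 3: pos = 2, c = 's', s = 'TeS'
After iteration 4: pos = 3, c = 't', s = 'TeSt'
Loop ends.

Final answer: 'TeSt'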